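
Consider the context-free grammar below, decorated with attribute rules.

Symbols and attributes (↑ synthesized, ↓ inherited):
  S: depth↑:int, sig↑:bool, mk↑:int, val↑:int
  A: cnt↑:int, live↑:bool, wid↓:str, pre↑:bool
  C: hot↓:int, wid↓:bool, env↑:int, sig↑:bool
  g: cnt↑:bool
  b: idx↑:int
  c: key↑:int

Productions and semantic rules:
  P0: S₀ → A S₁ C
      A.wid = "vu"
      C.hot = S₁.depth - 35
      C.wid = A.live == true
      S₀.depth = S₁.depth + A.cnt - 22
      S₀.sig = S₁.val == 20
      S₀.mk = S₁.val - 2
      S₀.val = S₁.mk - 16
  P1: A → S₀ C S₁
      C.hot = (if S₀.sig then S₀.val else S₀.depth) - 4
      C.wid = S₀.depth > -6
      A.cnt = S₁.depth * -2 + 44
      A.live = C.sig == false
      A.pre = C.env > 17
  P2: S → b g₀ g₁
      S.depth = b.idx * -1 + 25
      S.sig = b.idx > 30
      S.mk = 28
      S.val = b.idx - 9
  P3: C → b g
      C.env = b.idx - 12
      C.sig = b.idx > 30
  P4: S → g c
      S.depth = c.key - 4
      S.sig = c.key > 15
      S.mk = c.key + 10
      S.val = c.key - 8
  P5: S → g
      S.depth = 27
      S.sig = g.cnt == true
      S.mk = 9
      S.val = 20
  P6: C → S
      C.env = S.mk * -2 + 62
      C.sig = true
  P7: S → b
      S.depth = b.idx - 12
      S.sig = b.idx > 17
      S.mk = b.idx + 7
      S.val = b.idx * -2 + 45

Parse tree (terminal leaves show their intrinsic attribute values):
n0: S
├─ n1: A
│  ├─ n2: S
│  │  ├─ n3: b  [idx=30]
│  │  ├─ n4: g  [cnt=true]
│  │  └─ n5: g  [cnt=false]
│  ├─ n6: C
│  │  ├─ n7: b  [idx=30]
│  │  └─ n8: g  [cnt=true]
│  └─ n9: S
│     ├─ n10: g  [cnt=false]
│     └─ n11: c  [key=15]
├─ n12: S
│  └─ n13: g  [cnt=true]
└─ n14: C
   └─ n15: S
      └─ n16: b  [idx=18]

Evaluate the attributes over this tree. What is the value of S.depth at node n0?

1. n1.wid = "vu"  ["vu"]
2. n3.idx = 30  [terminal]
3. n4.cnt = true  [terminal]
4. n5.cnt = false  [terminal]
5. n2.depth = -5  [b.idx * -1 + 25]
6. n2.sig = false  [b.idx > 30]
7. n2.mk = 28  [28]
8. n2.val = 21  [b.idx - 9]
9. n6.hot = -9  [(if S₀.sig then S₀.val else S₀.depth) - 4]
10. n6.wid = true  [S₀.depth > -6]
11. n7.idx = 30  [terminal]
12. n8.cnt = true  [terminal]
13. n6.env = 18  [b.idx - 12]
14. n6.sig = false  [b.idx > 30]
15. n10.cnt = false  [terminal]
16. n11.key = 15  [terminal]
17. n9.depth = 11  [c.key - 4]
18. n9.sig = false  [c.key > 15]
19. n9.mk = 25  [c.key + 10]
20. n9.val = 7  [c.key - 8]
21. n1.cnt = 22  [S₁.depth * -2 + 44]
22. n1.live = true  [C.sig == false]
23. n1.pre = true  [C.env > 17]
24. n13.cnt = true  [terminal]
25. n12.depth = 27  [27]
26. n12.sig = true  [g.cnt == true]
27. n12.mk = 9  [9]
28. n12.val = 20  [20]
29. n14.hot = -8  [S₁.depth - 35]
30. n14.wid = true  [A.live == true]
31. n16.idx = 18  [terminal]
32. n15.depth = 6  [b.idx - 12]
33. n15.sig = true  [b.idx > 17]
34. n15.mk = 25  [b.idx + 7]
35. n15.val = 9  [b.idx * -2 + 45]
36. n14.env = 12  [S.mk * -2 + 62]
37. n14.sig = true  [true]
38. n0.depth = 27  [S₁.depth + A.cnt - 22]
39. n0.sig = true  [S₁.val == 20]
40. n0.mk = 18  [S₁.val - 2]
41. n0.val = -7  [S₁.mk - 16]

27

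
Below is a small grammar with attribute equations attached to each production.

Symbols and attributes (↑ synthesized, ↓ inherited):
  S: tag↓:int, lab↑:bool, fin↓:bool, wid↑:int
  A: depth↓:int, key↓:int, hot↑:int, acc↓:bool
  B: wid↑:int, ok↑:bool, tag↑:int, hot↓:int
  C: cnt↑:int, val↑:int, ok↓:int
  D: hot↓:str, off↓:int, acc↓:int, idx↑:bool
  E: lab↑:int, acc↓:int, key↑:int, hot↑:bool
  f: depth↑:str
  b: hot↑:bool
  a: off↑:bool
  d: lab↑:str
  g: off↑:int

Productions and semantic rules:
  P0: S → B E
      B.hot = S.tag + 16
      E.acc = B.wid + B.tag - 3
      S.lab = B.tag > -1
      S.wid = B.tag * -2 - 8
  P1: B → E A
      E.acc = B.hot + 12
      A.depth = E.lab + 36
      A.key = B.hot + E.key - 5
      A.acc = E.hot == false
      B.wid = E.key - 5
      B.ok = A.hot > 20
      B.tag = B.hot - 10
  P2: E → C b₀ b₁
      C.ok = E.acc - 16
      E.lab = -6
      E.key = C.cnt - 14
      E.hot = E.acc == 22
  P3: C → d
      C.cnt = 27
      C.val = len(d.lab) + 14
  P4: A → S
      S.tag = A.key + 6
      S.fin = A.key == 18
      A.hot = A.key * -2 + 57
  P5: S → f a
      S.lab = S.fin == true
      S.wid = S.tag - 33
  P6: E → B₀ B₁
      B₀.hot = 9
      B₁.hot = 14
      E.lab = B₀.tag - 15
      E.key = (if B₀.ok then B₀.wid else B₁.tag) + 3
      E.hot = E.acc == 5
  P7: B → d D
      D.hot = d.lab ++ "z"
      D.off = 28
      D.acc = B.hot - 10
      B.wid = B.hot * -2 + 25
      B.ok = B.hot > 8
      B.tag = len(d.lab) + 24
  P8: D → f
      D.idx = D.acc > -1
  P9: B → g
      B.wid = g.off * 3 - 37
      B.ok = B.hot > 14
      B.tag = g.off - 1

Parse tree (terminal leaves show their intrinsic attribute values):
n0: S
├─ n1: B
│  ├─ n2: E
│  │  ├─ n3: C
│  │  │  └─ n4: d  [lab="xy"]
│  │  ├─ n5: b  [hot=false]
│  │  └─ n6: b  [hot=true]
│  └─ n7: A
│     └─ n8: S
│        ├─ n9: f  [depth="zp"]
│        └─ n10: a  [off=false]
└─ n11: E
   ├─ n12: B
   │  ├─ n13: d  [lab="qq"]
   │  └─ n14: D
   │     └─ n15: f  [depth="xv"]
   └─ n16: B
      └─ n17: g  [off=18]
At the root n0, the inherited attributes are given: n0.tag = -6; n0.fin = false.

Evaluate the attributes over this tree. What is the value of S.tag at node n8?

1. n0.tag = -6  [given at root]
2. n0.fin = false  [given at root]
3. n1.hot = 10  [S.tag + 16]
4. n2.acc = 22  [B.hot + 12]
5. n3.ok = 6  [E.acc - 16]
6. n4.lab = "xy"  [terminal]
7. n3.cnt = 27  [27]
8. n3.val = 16  [len(d.lab) + 14]
9. n5.hot = false  [terminal]
10. n6.hot = true  [terminal]
11. n2.lab = -6  [-6]
12. n2.key = 13  [C.cnt - 14]
13. n2.hot = true  [E.acc == 22]
14. n7.depth = 30  [E.lab + 36]
15. n7.key = 18  [B.hot + E.key - 5]
16. n7.acc = false  [E.hot == false]
17. n8.tag = 24  [A.key + 6]
18. n8.fin = true  [A.key == 18]
19. n9.depth = "zp"  [terminal]
20. n10.off = false  [terminal]
21. n8.lab = true  [S.fin == true]
22. n8.wid = -9  [S.tag - 33]
23. n7.hot = 21  [A.key * -2 + 57]
24. n1.wid = 8  [E.key - 5]
25. n1.ok = true  [A.hot > 20]
26. n1.tag = 0  [B.hot - 10]
27. n11.acc = 5  [B.wid + B.tag - 3]
28. n12.hot = 9  [9]
29. n13.lab = "qq"  [terminal]
30. n14.hot = "qqz"  [d.lab ++ "z"]
31. n14.off = 28  [28]
32. n14.acc = -1  [B.hot - 10]
33. n15.depth = "xv"  [terminal]
34. n14.idx = false  [D.acc > -1]
35. n12.wid = 7  [B.hot * -2 + 25]
36. n12.ok = true  [B.hot > 8]
37. n12.tag = 26  [len(d.lab) + 24]
38. n16.hot = 14  [14]
39. n17.off = 18  [terminal]
40. n16.wid = 17  [g.off * 3 - 37]
41. n16.ok = false  [B.hot > 14]
42. n16.tag = 17  [g.off - 1]
43. n11.lab = 11  [B₀.tag - 15]
44. n11.key = 10  [(if B₀.ok then B₀.wid else B₁.tag) + 3]
45. n11.hot = true  [E.acc == 5]
46. n0.lab = true  [B.tag > -1]
47. n0.wid = -8  [B.tag * -2 - 8]

24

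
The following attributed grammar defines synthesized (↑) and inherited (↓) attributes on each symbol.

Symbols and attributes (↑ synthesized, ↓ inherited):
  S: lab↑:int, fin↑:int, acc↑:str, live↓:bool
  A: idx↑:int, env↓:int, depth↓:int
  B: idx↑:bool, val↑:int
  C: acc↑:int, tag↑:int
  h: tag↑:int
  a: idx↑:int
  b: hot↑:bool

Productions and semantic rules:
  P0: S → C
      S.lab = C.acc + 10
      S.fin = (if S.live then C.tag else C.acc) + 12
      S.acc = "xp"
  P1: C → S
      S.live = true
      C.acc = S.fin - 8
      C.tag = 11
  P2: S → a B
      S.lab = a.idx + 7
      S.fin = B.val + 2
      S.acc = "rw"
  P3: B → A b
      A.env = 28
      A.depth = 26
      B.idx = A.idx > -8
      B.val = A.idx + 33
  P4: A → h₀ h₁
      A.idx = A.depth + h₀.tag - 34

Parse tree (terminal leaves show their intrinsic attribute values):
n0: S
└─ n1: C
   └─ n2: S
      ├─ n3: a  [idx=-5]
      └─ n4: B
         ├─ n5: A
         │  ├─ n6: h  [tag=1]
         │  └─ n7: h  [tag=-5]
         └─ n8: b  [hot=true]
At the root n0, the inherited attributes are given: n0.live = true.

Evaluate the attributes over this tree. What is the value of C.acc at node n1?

20

1. n0.live = true  [given at root]
2. n2.live = true  [true]
3. n3.idx = -5  [terminal]
4. n5.env = 28  [28]
5. n5.depth = 26  [26]
6. n6.tag = 1  [terminal]
7. n7.tag = -5  [terminal]
8. n5.idx = -7  [A.depth + h₀.tag - 34]
9. n8.hot = true  [terminal]
10. n4.idx = true  [A.idx > -8]
11. n4.val = 26  [A.idx + 33]
12. n2.lab = 2  [a.idx + 7]
13. n2.fin = 28  [B.val + 2]
14. n2.acc = "rw"  ["rw"]
15. n1.acc = 20  [S.fin - 8]
16. n1.tag = 11  [11]
17. n0.lab = 30  [C.acc + 10]
18. n0.fin = 23  [(if S.live then C.tag else C.acc) + 12]
19. n0.acc = "xp"  ["xp"]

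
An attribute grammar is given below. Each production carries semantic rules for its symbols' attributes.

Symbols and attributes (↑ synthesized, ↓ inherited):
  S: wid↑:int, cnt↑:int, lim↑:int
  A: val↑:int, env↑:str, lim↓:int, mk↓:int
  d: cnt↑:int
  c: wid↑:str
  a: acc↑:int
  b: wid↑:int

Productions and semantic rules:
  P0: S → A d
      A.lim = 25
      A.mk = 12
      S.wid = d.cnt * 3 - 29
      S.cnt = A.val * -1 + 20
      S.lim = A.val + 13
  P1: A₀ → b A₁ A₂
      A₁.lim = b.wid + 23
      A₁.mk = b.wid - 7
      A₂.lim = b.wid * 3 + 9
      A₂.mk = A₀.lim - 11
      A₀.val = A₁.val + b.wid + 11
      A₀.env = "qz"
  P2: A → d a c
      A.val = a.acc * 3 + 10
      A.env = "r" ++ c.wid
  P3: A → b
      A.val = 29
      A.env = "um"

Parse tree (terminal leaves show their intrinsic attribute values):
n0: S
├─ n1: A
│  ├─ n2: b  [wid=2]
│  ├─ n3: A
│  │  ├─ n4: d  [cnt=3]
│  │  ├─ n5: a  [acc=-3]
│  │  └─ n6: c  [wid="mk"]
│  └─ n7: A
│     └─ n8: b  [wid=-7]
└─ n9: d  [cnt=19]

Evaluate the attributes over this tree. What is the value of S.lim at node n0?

27

1. n1.lim = 25  [25]
2. n1.mk = 12  [12]
3. n2.wid = 2  [terminal]
4. n3.lim = 25  [b.wid + 23]
5. n3.mk = -5  [b.wid - 7]
6. n4.cnt = 3  [terminal]
7. n5.acc = -3  [terminal]
8. n6.wid = "mk"  [terminal]
9. n3.val = 1  [a.acc * 3 + 10]
10. n3.env = "rmk"  ["r" ++ c.wid]
11. n7.lim = 15  [b.wid * 3 + 9]
12. n7.mk = 14  [A₀.lim - 11]
13. n8.wid = -7  [terminal]
14. n7.val = 29  [29]
15. n7.env = "um"  ["um"]
16. n1.val = 14  [A₁.val + b.wid + 11]
17. n1.env = "qz"  ["qz"]
18. n9.cnt = 19  [terminal]
19. n0.wid = 28  [d.cnt * 3 - 29]
20. n0.cnt = 6  [A.val * -1 + 20]
21. n0.lim = 27  [A.val + 13]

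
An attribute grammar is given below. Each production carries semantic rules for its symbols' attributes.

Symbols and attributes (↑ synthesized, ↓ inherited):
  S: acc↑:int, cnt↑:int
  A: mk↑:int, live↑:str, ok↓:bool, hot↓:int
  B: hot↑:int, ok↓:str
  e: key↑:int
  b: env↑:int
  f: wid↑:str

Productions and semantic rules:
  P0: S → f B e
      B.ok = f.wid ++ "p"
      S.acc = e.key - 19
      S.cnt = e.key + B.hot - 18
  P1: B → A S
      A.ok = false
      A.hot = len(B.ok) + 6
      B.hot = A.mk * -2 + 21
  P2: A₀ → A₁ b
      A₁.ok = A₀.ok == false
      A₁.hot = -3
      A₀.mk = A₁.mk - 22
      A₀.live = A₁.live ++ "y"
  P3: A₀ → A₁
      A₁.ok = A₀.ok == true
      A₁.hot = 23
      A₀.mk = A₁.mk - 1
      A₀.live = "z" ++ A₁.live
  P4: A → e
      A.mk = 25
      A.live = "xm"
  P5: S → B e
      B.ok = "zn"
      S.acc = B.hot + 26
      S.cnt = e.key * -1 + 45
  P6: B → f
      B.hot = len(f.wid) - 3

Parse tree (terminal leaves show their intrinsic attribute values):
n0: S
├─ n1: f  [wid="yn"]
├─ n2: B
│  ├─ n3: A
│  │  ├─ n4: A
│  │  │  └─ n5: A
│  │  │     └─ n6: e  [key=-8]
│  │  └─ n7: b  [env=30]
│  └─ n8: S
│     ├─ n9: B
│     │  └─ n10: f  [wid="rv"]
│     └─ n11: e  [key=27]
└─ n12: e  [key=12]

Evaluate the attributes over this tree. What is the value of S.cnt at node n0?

11

1. n1.wid = "yn"  [terminal]
2. n2.ok = "ynp"  [f.wid ++ "p"]
3. n3.ok = false  [false]
4. n3.hot = 9  [len(B.ok) + 6]
5. n4.ok = true  [A₀.ok == false]
6. n4.hot = -3  [-3]
7. n5.ok = true  [A₀.ok == true]
8. n5.hot = 23  [23]
9. n6.key = -8  [terminal]
10. n5.mk = 25  [25]
11. n5.live = "xm"  ["xm"]
12. n4.mk = 24  [A₁.mk - 1]
13. n4.live = "zxm"  ["z" ++ A₁.live]
14. n7.env = 30  [terminal]
15. n3.mk = 2  [A₁.mk - 22]
16. n3.live = "zxmy"  [A₁.live ++ "y"]
17. n9.ok = "zn"  ["zn"]
18. n10.wid = "rv"  [terminal]
19. n9.hot = -1  [len(f.wid) - 3]
20. n11.key = 27  [terminal]
21. n8.acc = 25  [B.hot + 26]
22. n8.cnt = 18  [e.key * -1 + 45]
23. n2.hot = 17  [A.mk * -2 + 21]
24. n12.key = 12  [terminal]
25. n0.acc = -7  [e.key - 19]
26. n0.cnt = 11  [e.key + B.hot - 18]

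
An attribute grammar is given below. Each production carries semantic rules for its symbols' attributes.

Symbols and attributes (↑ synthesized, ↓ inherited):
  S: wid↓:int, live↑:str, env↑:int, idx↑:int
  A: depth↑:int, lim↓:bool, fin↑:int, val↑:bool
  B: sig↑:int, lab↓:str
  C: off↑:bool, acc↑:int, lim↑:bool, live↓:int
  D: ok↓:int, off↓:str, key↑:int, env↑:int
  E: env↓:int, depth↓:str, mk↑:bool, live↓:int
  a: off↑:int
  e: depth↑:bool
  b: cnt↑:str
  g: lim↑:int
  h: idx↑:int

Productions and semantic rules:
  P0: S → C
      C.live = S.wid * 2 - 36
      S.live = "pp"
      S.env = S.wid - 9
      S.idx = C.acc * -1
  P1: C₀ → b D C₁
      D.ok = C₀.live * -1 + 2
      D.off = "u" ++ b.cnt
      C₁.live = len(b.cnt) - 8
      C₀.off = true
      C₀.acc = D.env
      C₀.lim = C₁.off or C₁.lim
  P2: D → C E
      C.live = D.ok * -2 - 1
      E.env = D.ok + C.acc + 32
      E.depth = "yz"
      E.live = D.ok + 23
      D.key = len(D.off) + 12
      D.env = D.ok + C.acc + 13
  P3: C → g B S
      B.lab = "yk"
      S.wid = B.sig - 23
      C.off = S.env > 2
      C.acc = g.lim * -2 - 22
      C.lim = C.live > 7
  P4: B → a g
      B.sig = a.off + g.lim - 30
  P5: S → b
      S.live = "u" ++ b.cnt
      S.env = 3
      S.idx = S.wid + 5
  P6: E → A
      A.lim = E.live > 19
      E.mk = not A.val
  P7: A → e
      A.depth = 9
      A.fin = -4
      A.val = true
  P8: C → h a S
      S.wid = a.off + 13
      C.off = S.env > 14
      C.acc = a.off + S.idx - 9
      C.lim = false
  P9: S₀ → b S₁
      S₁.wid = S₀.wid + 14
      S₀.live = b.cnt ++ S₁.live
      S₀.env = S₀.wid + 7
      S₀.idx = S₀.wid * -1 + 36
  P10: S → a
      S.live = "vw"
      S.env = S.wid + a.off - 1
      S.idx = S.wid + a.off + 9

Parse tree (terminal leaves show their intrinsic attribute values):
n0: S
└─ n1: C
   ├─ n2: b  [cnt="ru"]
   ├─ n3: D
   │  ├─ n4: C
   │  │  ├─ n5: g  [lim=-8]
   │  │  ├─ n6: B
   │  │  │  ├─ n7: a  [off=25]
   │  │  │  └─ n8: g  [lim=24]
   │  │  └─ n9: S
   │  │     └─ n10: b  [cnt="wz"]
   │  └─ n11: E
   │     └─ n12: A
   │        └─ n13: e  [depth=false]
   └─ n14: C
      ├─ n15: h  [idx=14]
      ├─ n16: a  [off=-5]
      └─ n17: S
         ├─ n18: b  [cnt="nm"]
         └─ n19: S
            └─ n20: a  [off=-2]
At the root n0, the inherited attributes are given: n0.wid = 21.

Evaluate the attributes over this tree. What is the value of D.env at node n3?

1. n0.wid = 21  [given at root]
2. n1.live = 6  [S.wid * 2 - 36]
3. n2.cnt = "ru"  [terminal]
4. n3.ok = -4  [C₀.live * -1 + 2]
5. n3.off = "uru"  ["u" ++ b.cnt]
6. n4.live = 7  [D.ok * -2 - 1]
7. n5.lim = -8  [terminal]
8. n6.lab = "yk"  ["yk"]
9. n7.off = 25  [terminal]
10. n8.lim = 24  [terminal]
11. n6.sig = 19  [a.off + g.lim - 30]
12. n9.wid = -4  [B.sig - 23]
13. n10.cnt = "wz"  [terminal]
14. n9.live = "uwz"  ["u" ++ b.cnt]
15. n9.env = 3  [3]
16. n9.idx = 1  [S.wid + 5]
17. n4.off = true  [S.env > 2]
18. n4.acc = -6  [g.lim * -2 - 22]
19. n4.lim = false  [C.live > 7]
20. n11.env = 22  [D.ok + C.acc + 32]
21. n11.depth = "yz"  ["yz"]
22. n11.live = 19  [D.ok + 23]
23. n12.lim = false  [E.live > 19]
24. n13.depth = false  [terminal]
25. n12.depth = 9  [9]
26. n12.fin = -4  [-4]
27. n12.val = true  [true]
28. n11.mk = false  [not A.val]
29. n3.key = 15  [len(D.off) + 12]
30. n3.env = 3  [D.ok + C.acc + 13]
31. n14.live = -6  [len(b.cnt) - 8]
32. n15.idx = 14  [terminal]
33. n16.off = -5  [terminal]
34. n17.wid = 8  [a.off + 13]
35. n18.cnt = "nm"  [terminal]
36. n19.wid = 22  [S₀.wid + 14]
37. n20.off = -2  [terminal]
38. n19.live = "vw"  ["vw"]
39. n19.env = 19  [S.wid + a.off - 1]
40. n19.idx = 29  [S.wid + a.off + 9]
41. n17.live = "nmvw"  [b.cnt ++ S₁.live]
42. n17.env = 15  [S₀.wid + 7]
43. n17.idx = 28  [S₀.wid * -1 + 36]
44. n14.off = true  [S.env > 14]
45. n14.acc = 14  [a.off + S.idx - 9]
46. n14.lim = false  [false]
47. n1.off = true  [true]
48. n1.acc = 3  [D.env]
49. n1.lim = true  [C₁.off or C₁.lim]
50. n0.live = "pp"  ["pp"]
51. n0.env = 12  [S.wid - 9]
52. n0.idx = -3  [C.acc * -1]

3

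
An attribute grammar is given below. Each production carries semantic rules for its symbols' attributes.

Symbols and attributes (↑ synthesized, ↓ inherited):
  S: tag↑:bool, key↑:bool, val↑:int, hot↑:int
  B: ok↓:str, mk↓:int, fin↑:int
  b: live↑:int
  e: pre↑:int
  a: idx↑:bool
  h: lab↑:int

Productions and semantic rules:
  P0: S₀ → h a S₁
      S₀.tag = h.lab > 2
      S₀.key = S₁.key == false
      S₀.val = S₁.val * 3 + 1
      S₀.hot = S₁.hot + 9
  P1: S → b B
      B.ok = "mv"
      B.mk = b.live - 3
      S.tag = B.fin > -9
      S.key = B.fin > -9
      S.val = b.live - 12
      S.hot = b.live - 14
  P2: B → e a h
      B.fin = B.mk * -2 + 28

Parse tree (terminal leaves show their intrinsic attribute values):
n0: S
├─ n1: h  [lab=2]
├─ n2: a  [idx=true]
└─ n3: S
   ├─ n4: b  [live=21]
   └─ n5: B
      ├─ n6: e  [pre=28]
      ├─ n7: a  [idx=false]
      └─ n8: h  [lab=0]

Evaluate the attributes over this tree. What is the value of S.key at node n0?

false

1. n1.lab = 2  [terminal]
2. n2.idx = true  [terminal]
3. n4.live = 21  [terminal]
4. n5.ok = "mv"  ["mv"]
5. n5.mk = 18  [b.live - 3]
6. n6.pre = 28  [terminal]
7. n7.idx = false  [terminal]
8. n8.lab = 0  [terminal]
9. n5.fin = -8  [B.mk * -2 + 28]
10. n3.tag = true  [B.fin > -9]
11. n3.key = true  [B.fin > -9]
12. n3.val = 9  [b.live - 12]
13. n3.hot = 7  [b.live - 14]
14. n0.tag = false  [h.lab > 2]
15. n0.key = false  [S₁.key == false]
16. n0.val = 28  [S₁.val * 3 + 1]
17. n0.hot = 16  [S₁.hot + 9]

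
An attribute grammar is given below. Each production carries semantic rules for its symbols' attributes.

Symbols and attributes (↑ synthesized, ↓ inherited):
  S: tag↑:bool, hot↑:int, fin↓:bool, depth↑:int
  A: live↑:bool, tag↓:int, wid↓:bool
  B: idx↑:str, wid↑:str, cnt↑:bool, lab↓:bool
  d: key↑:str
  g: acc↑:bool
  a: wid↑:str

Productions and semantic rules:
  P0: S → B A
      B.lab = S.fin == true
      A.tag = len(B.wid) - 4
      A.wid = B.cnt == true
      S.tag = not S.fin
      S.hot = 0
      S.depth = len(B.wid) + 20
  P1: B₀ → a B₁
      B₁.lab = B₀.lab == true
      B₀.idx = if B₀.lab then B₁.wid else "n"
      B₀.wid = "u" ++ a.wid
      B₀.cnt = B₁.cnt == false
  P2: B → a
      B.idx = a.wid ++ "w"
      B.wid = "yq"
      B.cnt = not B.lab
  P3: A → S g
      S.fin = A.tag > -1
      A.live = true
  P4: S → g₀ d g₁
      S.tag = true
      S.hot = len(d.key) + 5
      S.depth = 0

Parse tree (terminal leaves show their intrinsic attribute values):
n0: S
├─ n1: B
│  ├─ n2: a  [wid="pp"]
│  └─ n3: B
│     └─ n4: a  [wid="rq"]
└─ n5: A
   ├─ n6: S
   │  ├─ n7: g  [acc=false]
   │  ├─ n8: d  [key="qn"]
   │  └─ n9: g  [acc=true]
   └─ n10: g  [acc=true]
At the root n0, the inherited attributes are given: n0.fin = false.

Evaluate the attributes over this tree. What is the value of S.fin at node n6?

1. n0.fin = false  [given at root]
2. n1.lab = false  [S.fin == true]
3. n2.wid = "pp"  [terminal]
4. n3.lab = false  [B₀.lab == true]
5. n4.wid = "rq"  [terminal]
6. n3.idx = "rqw"  [a.wid ++ "w"]
7. n3.wid = "yq"  ["yq"]
8. n3.cnt = true  [not B.lab]
9. n1.idx = "n"  [if B₀.lab then B₁.wid else "n"]
10. n1.wid = "upp"  ["u" ++ a.wid]
11. n1.cnt = false  [B₁.cnt == false]
12. n5.tag = -1  [len(B.wid) - 4]
13. n5.wid = false  [B.cnt == true]
14. n6.fin = false  [A.tag > -1]
15. n7.acc = false  [terminal]
16. n8.key = "qn"  [terminal]
17. n9.acc = true  [terminal]
18. n6.tag = true  [true]
19. n6.hot = 7  [len(d.key) + 5]
20. n6.depth = 0  [0]
21. n10.acc = true  [terminal]
22. n5.live = true  [true]
23. n0.tag = true  [not S.fin]
24. n0.hot = 0  [0]
25. n0.depth = 23  [len(B.wid) + 20]

false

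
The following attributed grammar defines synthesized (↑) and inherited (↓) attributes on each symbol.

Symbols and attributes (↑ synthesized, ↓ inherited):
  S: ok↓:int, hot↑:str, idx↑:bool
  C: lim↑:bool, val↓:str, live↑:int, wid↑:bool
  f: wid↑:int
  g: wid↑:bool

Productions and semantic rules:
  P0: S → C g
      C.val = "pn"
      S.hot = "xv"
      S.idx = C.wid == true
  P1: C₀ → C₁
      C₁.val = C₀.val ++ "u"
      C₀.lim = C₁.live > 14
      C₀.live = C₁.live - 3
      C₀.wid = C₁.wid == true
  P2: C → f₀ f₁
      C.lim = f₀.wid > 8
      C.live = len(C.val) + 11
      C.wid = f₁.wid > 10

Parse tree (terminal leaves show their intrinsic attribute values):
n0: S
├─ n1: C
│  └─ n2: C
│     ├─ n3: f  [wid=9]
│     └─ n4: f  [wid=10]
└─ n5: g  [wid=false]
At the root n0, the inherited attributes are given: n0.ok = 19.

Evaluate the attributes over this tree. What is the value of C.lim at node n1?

false

1. n0.ok = 19  [given at root]
2. n1.val = "pn"  ["pn"]
3. n2.val = "pnu"  [C₀.val ++ "u"]
4. n3.wid = 9  [terminal]
5. n4.wid = 10  [terminal]
6. n2.lim = true  [f₀.wid > 8]
7. n2.live = 14  [len(C.val) + 11]
8. n2.wid = false  [f₁.wid > 10]
9. n1.lim = false  [C₁.live > 14]
10. n1.live = 11  [C₁.live - 3]
11. n1.wid = false  [C₁.wid == true]
12. n5.wid = false  [terminal]
13. n0.hot = "xv"  ["xv"]
14. n0.idx = false  [C.wid == true]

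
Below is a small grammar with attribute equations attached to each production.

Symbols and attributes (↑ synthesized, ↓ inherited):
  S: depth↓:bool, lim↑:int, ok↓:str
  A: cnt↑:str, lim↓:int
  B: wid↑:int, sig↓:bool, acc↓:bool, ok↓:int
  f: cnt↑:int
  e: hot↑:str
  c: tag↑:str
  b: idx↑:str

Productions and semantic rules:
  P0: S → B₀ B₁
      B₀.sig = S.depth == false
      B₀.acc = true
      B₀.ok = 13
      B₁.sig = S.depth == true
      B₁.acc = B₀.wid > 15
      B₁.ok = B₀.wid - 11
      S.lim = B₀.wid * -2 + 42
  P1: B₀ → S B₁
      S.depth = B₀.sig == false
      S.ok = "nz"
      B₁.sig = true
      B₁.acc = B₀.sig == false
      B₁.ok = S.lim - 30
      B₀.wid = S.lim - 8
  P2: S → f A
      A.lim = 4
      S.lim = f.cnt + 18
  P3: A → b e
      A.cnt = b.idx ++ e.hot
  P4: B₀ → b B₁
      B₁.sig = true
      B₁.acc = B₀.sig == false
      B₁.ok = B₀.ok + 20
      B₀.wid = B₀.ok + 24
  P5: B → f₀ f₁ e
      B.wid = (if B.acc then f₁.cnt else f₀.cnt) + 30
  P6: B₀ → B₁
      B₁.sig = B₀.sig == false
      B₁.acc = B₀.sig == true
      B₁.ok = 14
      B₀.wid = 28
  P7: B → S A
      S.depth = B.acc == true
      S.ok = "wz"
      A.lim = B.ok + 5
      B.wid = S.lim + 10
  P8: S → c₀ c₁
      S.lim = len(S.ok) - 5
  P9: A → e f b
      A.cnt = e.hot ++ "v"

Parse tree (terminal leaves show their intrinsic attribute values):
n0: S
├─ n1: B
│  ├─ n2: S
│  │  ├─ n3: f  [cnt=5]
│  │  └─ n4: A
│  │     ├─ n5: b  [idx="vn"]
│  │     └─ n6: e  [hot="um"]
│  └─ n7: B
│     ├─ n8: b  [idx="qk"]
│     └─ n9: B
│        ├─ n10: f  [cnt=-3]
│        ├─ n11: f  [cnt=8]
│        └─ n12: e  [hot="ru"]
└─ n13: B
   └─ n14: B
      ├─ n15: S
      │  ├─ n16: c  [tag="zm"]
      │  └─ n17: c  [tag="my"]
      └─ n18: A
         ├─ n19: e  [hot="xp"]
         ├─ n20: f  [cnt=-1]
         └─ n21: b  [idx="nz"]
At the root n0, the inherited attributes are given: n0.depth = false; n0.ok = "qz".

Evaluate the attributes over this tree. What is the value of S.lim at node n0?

12

1. n0.depth = false  [given at root]
2. n0.ok = "qz"  [given at root]
3. n1.sig = true  [S.depth == false]
4. n1.acc = true  [true]
5. n1.ok = 13  [13]
6. n2.depth = false  [B₀.sig == false]
7. n2.ok = "nz"  ["nz"]
8. n3.cnt = 5  [terminal]
9. n4.lim = 4  [4]
10. n5.idx = "vn"  [terminal]
11. n6.hot = "um"  [terminal]
12. n4.cnt = "vnum"  [b.idx ++ e.hot]
13. n2.lim = 23  [f.cnt + 18]
14. n7.sig = true  [true]
15. n7.acc = false  [B₀.sig == false]
16. n7.ok = -7  [S.lim - 30]
17. n8.idx = "qk"  [terminal]
18. n9.sig = true  [true]
19. n9.acc = false  [B₀.sig == false]
20. n9.ok = 13  [B₀.ok + 20]
21. n10.cnt = -3  [terminal]
22. n11.cnt = 8  [terminal]
23. n12.hot = "ru"  [terminal]
24. n9.wid = 27  [(if B.acc then f₁.cnt else f₀.cnt) + 30]
25. n7.wid = 17  [B₀.ok + 24]
26. n1.wid = 15  [S.lim - 8]
27. n13.sig = false  [S.depth == true]
28. n13.acc = false  [B₀.wid > 15]
29. n13.ok = 4  [B₀.wid - 11]
30. n14.sig = true  [B₀.sig == false]
31. n14.acc = false  [B₀.sig == true]
32. n14.ok = 14  [14]
33. n15.depth = false  [B.acc == true]
34. n15.ok = "wz"  ["wz"]
35. n16.tag = "zm"  [terminal]
36. n17.tag = "my"  [terminal]
37. n15.lim = -3  [len(S.ok) - 5]
38. n18.lim = 19  [B.ok + 5]
39. n19.hot = "xp"  [terminal]
40. n20.cnt = -1  [terminal]
41. n21.idx = "nz"  [terminal]
42. n18.cnt = "xpv"  [e.hot ++ "v"]
43. n14.wid = 7  [S.lim + 10]
44. n13.wid = 28  [28]
45. n0.lim = 12  [B₀.wid * -2 + 42]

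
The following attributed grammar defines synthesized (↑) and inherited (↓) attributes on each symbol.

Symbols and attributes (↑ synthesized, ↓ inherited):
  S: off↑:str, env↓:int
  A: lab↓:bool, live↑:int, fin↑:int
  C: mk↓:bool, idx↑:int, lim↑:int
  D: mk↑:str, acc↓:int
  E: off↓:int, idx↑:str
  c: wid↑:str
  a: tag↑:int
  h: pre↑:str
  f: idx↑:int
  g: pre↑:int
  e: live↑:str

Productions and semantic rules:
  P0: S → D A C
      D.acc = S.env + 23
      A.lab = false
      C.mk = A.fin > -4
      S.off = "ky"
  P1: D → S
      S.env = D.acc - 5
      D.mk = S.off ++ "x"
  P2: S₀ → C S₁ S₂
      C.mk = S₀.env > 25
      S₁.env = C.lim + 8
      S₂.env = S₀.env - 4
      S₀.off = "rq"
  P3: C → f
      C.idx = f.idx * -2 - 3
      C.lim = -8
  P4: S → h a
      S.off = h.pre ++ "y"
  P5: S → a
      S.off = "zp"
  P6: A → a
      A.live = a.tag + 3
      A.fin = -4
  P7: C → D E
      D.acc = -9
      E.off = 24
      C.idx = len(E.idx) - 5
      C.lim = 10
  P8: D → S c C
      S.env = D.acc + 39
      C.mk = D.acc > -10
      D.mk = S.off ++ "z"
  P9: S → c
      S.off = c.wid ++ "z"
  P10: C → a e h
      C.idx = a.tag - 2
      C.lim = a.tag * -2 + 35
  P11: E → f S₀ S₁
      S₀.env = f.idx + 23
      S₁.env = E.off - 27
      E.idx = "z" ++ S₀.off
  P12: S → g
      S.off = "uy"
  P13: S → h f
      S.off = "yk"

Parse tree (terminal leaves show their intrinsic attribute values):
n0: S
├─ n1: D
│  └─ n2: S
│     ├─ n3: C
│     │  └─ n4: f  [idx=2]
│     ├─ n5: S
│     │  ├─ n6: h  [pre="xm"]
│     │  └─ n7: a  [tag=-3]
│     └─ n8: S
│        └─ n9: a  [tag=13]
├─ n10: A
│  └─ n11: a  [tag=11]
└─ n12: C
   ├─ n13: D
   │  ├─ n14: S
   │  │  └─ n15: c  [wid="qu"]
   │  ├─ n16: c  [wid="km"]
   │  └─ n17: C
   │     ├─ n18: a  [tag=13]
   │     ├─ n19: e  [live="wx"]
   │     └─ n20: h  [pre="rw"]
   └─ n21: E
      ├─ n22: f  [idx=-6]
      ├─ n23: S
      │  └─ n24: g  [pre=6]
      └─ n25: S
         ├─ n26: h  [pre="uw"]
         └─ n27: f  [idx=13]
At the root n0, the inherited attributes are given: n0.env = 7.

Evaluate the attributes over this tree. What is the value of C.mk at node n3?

false

1. n0.env = 7  [given at root]
2. n1.acc = 30  [S.env + 23]
3. n2.env = 25  [D.acc - 5]
4. n3.mk = false  [S₀.env > 25]
5. n4.idx = 2  [terminal]
6. n3.idx = -7  [f.idx * -2 - 3]
7. n3.lim = -8  [-8]
8. n5.env = 0  [C.lim + 8]
9. n6.pre = "xm"  [terminal]
10. n7.tag = -3  [terminal]
11. n5.off = "xmy"  [h.pre ++ "y"]
12. n8.env = 21  [S₀.env - 4]
13. n9.tag = 13  [terminal]
14. n8.off = "zp"  ["zp"]
15. n2.off = "rq"  ["rq"]
16. n1.mk = "rqx"  [S.off ++ "x"]
17. n10.lab = false  [false]
18. n11.tag = 11  [terminal]
19. n10.live = 14  [a.tag + 3]
20. n10.fin = -4  [-4]
21. n12.mk = false  [A.fin > -4]
22. n13.acc = -9  [-9]
23. n14.env = 30  [D.acc + 39]
24. n15.wid = "qu"  [terminal]
25. n14.off = "quz"  [c.wid ++ "z"]
26. n16.wid = "km"  [terminal]
27. n17.mk = true  [D.acc > -10]
28. n18.tag = 13  [terminal]
29. n19.live = "wx"  [terminal]
30. n20.pre = "rw"  [terminal]
31. n17.idx = 11  [a.tag - 2]
32. n17.lim = 9  [a.tag * -2 + 35]
33. n13.mk = "quzz"  [S.off ++ "z"]
34. n21.off = 24  [24]
35. n22.idx = -6  [terminal]
36. n23.env = 17  [f.idx + 23]
37. n24.pre = 6  [terminal]
38. n23.off = "uy"  ["uy"]
39. n25.env = -3  [E.off - 27]
40. n26.pre = "uw"  [terminal]
41. n27.idx = 13  [terminal]
42. n25.off = "yk"  ["yk"]
43. n21.idx = "zuy"  ["z" ++ S₀.off]
44. n12.idx = -2  [len(E.idx) - 5]
45. n12.lim = 10  [10]
46. n0.off = "ky"  ["ky"]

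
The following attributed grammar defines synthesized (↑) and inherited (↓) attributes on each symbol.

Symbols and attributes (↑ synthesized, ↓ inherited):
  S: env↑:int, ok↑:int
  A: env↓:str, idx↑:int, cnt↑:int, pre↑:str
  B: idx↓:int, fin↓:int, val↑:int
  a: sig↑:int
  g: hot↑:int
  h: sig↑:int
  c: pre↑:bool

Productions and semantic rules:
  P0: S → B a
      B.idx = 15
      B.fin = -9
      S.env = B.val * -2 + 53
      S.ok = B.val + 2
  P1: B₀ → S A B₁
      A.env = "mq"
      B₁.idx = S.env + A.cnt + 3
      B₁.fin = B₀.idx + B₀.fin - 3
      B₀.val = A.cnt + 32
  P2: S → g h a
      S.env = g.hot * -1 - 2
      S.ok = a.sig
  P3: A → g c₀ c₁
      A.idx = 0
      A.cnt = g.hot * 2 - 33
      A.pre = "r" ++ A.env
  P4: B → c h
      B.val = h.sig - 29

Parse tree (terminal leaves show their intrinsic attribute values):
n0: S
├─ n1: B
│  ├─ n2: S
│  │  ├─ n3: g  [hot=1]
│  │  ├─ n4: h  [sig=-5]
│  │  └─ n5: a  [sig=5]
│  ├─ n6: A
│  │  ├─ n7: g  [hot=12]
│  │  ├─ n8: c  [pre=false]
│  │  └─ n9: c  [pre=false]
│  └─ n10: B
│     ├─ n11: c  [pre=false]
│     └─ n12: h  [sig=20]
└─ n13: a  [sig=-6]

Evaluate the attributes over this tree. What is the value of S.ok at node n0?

25

1. n1.idx = 15  [15]
2. n1.fin = -9  [-9]
3. n3.hot = 1  [terminal]
4. n4.sig = -5  [terminal]
5. n5.sig = 5  [terminal]
6. n2.env = -3  [g.hot * -1 - 2]
7. n2.ok = 5  [a.sig]
8. n6.env = "mq"  ["mq"]
9. n7.hot = 12  [terminal]
10. n8.pre = false  [terminal]
11. n9.pre = false  [terminal]
12. n6.idx = 0  [0]
13. n6.cnt = -9  [g.hot * 2 - 33]
14. n6.pre = "rmq"  ["r" ++ A.env]
15. n10.idx = -9  [S.env + A.cnt + 3]
16. n10.fin = 3  [B₀.idx + B₀.fin - 3]
17. n11.pre = false  [terminal]
18. n12.sig = 20  [terminal]
19. n10.val = -9  [h.sig - 29]
20. n1.val = 23  [A.cnt + 32]
21. n13.sig = -6  [terminal]
22. n0.env = 7  [B.val * -2 + 53]
23. n0.ok = 25  [B.val + 2]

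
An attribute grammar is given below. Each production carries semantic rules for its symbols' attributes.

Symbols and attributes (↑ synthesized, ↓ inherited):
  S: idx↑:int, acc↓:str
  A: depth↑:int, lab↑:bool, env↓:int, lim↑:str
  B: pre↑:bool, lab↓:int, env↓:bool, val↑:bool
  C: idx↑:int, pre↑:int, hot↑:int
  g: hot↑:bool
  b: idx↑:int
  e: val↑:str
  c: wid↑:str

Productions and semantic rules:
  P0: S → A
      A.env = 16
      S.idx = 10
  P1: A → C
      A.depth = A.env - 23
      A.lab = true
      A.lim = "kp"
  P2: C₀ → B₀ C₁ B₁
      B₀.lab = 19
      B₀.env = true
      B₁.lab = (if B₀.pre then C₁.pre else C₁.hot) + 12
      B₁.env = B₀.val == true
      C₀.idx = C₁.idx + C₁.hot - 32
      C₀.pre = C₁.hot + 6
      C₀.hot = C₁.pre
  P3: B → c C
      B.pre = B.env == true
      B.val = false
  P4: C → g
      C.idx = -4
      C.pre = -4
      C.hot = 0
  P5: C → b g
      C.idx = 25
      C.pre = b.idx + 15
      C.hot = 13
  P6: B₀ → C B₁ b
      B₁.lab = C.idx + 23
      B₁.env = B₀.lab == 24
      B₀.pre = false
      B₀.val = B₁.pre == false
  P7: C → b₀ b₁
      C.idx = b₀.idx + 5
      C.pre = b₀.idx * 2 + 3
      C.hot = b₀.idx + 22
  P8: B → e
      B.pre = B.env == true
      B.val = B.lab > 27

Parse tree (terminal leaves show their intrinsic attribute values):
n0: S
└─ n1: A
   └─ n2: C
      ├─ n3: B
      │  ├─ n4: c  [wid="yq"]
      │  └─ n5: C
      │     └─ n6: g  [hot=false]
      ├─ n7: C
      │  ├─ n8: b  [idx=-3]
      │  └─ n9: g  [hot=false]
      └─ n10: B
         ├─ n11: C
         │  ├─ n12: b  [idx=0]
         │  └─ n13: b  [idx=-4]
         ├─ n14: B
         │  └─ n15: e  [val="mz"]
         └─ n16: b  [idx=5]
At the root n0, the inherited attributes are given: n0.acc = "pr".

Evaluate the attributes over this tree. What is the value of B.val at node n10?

1. n0.acc = "pr"  [given at root]
2. n1.env = 16  [16]
3. n3.lab = 19  [19]
4. n3.env = true  [true]
5. n4.wid = "yq"  [terminal]
6. n6.hot = false  [terminal]
7. n5.idx = -4  [-4]
8. n5.pre = -4  [-4]
9. n5.hot = 0  [0]
10. n3.pre = true  [B.env == true]
11. n3.val = false  [false]
12. n8.idx = -3  [terminal]
13. n9.hot = false  [terminal]
14. n7.idx = 25  [25]
15. n7.pre = 12  [b.idx + 15]
16. n7.hot = 13  [13]
17. n10.lab = 24  [(if B₀.pre then C₁.pre else C₁.hot) + 12]
18. n10.env = false  [B₀.val == true]
19. n12.idx = 0  [terminal]
20. n13.idx = -4  [terminal]
21. n11.idx = 5  [b₀.idx + 5]
22. n11.pre = 3  [b₀.idx * 2 + 3]
23. n11.hot = 22  [b₀.idx + 22]
24. n14.lab = 28  [C.idx + 23]
25. n14.env = true  [B₀.lab == 24]
26. n15.val = "mz"  [terminal]
27. n14.pre = true  [B.env == true]
28. n14.val = true  [B.lab > 27]
29. n16.idx = 5  [terminal]
30. n10.pre = false  [false]
31. n10.val = false  [B₁.pre == false]
32. n2.idx = 6  [C₁.idx + C₁.hot - 32]
33. n2.pre = 19  [C₁.hot + 6]
34. n2.hot = 12  [C₁.pre]
35. n1.depth = -7  [A.env - 23]
36. n1.lab = true  [true]
37. n1.lim = "kp"  ["kp"]
38. n0.idx = 10  [10]

false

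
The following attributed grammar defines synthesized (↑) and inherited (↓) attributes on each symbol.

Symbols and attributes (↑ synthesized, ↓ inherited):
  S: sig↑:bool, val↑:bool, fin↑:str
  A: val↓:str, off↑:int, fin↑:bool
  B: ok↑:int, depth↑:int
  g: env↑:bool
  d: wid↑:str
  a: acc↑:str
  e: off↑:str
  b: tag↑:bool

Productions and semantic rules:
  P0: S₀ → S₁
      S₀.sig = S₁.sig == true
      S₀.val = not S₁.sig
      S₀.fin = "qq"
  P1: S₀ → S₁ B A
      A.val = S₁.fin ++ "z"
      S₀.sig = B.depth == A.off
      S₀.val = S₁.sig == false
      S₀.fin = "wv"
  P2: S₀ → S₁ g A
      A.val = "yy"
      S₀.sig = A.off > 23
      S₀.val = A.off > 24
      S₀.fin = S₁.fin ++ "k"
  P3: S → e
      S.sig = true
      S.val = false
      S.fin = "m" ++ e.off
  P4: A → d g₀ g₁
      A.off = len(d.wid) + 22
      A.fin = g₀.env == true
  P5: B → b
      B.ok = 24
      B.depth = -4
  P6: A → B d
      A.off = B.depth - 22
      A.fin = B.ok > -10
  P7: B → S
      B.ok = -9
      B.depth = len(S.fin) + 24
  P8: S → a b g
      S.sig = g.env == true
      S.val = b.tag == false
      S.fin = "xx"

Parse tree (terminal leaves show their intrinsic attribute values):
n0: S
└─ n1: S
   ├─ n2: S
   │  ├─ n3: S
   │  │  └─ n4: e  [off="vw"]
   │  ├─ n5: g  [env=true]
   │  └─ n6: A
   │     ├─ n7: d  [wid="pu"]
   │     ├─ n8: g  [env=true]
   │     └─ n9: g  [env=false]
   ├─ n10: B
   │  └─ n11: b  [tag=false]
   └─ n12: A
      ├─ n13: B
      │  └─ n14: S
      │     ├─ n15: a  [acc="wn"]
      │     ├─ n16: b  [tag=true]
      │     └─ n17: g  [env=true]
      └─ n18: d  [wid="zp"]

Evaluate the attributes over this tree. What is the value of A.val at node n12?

"mvwkz"

1. n4.off = "vw"  [terminal]
2. n3.sig = true  [true]
3. n3.val = false  [false]
4. n3.fin = "mvw"  ["m" ++ e.off]
5. n5.env = true  [terminal]
6. n6.val = "yy"  ["yy"]
7. n7.wid = "pu"  [terminal]
8. n8.env = true  [terminal]
9. n9.env = false  [terminal]
10. n6.off = 24  [len(d.wid) + 22]
11. n6.fin = true  [g₀.env == true]
12. n2.sig = true  [A.off > 23]
13. n2.val = false  [A.off > 24]
14. n2.fin = "mvwk"  [S₁.fin ++ "k"]
15. n11.tag = false  [terminal]
16. n10.ok = 24  [24]
17. n10.depth = -4  [-4]
18. n12.val = "mvwkz"  [S₁.fin ++ "z"]
19. n15.acc = "wn"  [terminal]
20. n16.tag = true  [terminal]
21. n17.env = true  [terminal]
22. n14.sig = true  [g.env == true]
23. n14.val = false  [b.tag == false]
24. n14.fin = "xx"  ["xx"]
25. n13.ok = -9  [-9]
26. n13.depth = 26  [len(S.fin) + 24]
27. n18.wid = "zp"  [terminal]
28. n12.off = 4  [B.depth - 22]
29. n12.fin = true  [B.ok > -10]
30. n1.sig = false  [B.depth == A.off]
31. n1.val = false  [S₁.sig == false]
32. n1.fin = "wv"  ["wv"]
33. n0.sig = false  [S₁.sig == true]
34. n0.val = true  [not S₁.sig]
35. n0.fin = "qq"  ["qq"]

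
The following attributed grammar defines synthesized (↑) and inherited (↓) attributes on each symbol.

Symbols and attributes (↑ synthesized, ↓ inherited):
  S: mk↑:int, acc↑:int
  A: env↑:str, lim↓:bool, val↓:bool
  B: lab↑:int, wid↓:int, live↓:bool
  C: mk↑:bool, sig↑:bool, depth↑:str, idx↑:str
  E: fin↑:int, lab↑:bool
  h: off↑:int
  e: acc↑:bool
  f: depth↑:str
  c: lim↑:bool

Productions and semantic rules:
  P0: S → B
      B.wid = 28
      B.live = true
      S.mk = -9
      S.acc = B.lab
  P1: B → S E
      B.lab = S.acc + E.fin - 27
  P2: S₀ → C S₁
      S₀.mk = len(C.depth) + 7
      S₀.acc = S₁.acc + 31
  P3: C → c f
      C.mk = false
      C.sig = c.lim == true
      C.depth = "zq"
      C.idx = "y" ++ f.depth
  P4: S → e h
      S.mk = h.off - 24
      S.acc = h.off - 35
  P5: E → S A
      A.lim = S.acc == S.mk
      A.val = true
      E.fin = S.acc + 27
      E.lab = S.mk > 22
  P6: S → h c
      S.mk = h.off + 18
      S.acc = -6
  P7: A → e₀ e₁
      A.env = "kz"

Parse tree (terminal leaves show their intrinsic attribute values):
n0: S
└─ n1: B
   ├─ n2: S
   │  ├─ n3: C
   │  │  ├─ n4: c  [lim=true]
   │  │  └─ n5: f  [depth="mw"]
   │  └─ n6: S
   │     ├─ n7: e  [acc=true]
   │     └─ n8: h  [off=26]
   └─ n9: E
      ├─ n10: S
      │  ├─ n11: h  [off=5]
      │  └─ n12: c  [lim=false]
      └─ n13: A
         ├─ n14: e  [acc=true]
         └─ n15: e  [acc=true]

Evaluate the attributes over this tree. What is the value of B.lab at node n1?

16

1. n1.wid = 28  [28]
2. n1.live = true  [true]
3. n4.lim = true  [terminal]
4. n5.depth = "mw"  [terminal]
5. n3.mk = false  [false]
6. n3.sig = true  [c.lim == true]
7. n3.depth = "zq"  ["zq"]
8. n3.idx = "ymw"  ["y" ++ f.depth]
9. n7.acc = true  [terminal]
10. n8.off = 26  [terminal]
11. n6.mk = 2  [h.off - 24]
12. n6.acc = -9  [h.off - 35]
13. n2.mk = 9  [len(C.depth) + 7]
14. n2.acc = 22  [S₁.acc + 31]
15. n11.off = 5  [terminal]
16. n12.lim = false  [terminal]
17. n10.mk = 23  [h.off + 18]
18. n10.acc = -6  [-6]
19. n13.lim = false  [S.acc == S.mk]
20. n13.val = true  [true]
21. n14.acc = true  [terminal]
22. n15.acc = true  [terminal]
23. n13.env = "kz"  ["kz"]
24. n9.fin = 21  [S.acc + 27]
25. n9.lab = true  [S.mk > 22]
26. n1.lab = 16  [S.acc + E.fin - 27]
27. n0.mk = -9  [-9]
28. n0.acc = 16  [B.lab]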